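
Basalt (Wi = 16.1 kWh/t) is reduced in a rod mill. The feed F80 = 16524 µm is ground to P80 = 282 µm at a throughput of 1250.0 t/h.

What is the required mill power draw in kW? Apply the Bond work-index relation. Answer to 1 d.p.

P = 10418.7 kW

W = 10 Wi (P80^-0.5 − F80^-0.5)
W = 10·16.1·(1/√282 − 1/√16524) = 10·16.1·(0.051770) = 8.3349 kWh/t
Mill draw = 8.3349 × 1250.0 = 10418.7 kW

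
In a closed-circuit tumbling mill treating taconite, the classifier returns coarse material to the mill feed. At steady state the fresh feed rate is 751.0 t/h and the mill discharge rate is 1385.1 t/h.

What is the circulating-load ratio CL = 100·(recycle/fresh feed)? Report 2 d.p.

Discharge = new feed + return, hence
R = M − F = 1385.1 − 751.0 = 634.1 t/h
CL = 100·R/F = 100·634.1/751.0 = 84.43 %

CL = 84.43 %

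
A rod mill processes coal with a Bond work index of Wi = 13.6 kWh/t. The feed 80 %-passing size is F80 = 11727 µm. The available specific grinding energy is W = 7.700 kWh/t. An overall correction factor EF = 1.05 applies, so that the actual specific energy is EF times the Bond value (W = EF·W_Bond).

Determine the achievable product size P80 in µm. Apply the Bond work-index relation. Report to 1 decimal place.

W = 10 Wi (1/√P80 − 1/√F80)  [Bond]
W_Bond = W / EF = 7.700 / 1.05 = 7.3333 kWh/t
⇒ 1/√P80 = W_Bond/(10·Wi) + 1/√F80
  = 7.3333/(10·13.6) + 1/√11727 = 0.053922 + 0.009234 = 0.063156
P80 = (1/0.063156)² = 15.8338² = 250.71 µm

P80 = 250.7 µm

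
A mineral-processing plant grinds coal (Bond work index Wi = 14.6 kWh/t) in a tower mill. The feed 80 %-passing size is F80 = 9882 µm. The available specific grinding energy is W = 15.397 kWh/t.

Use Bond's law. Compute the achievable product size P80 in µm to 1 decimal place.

Bond:  W = 10 Wi (1/√P − 1/√F)
⇒ 1/√P80 = W/(10 Wi) + 1/√F80
  = 15.3970/(10·14.6) + 1/√9882 = 0.105459 + 0.010060 = 0.115518
P80 = (1/0.115518)² = 8.6566² = 74.94 µm

P80 = 74.9 µm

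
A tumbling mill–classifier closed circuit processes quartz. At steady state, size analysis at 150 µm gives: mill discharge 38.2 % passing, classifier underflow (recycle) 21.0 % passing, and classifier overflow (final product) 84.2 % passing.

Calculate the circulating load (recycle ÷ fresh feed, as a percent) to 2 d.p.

CL = 267.44 %

Let r = R/F. Size balance at 150 µm:
d + r·d = r·u + o → r(d−u) = o−d
r = (84.2 − 38.2)/(38.2 − 21.0) = 46.0/17.2 = 2.6744
CL = 100·r = 267.44 %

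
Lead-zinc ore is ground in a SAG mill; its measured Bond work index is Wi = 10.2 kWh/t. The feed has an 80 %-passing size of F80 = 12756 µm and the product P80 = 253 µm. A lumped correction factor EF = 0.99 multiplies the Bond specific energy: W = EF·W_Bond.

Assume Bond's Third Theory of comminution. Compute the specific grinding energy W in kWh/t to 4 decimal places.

W = 5.4545 kWh/t

W = 10 Wi / √P80 − 10 Wi / √F80
1/√253 = 0.062869;  1/√12756 = 0.008854
W = 10·10.2·(0.062869 − 0.008854) = 5.5096 kWh/t
Corrected W = EF·W_Bond = 0.99·5.5096 = 5.4545 kWh/t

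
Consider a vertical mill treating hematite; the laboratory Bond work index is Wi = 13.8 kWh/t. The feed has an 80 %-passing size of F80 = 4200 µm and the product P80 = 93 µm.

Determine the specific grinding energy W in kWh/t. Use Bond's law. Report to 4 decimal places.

W = 10 Wi (1/√P80 − 1/√F80)  [Bond]
1/√93 = 0.103695;  1/√4200 = 0.015430
W = 10·13.8·(0.103695 − 0.015430) = 12.1805 kWh/t

W = 12.1805 kWh/t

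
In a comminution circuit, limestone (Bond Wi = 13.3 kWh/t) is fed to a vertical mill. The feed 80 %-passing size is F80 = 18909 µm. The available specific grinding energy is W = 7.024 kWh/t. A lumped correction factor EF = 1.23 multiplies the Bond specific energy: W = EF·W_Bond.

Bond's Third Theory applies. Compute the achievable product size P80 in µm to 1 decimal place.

Bond: W = 10·Wi·(1/√P80 − 1/√F80)
W_Bond = W / EF = 7.024 / 1.23 = 5.7106 kWh/t
P80^-0.5 = F80^-0.5 + W_Bond/(10 Wi)
  = 5.7106/(10·13.3) + 1/√18909 = 0.042937 + 0.007272 = 0.050209
P80 = (1/0.050209)² = 19.9168² = 396.68 µm

P80 = 396.7 µm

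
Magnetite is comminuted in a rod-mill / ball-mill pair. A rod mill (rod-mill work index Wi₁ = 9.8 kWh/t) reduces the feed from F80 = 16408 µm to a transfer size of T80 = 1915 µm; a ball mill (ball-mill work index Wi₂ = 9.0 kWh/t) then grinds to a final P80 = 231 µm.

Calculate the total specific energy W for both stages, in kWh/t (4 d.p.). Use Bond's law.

W = 5.3393 kWh/t

W = 10·Wi·[P80^(−½) − F80^(−½)]
Stage 1 (16408→1915 µm, Wi₁=9.8): W₁ = 10·9.8·(0.022852 − 0.007807) = 1.4744 kWh/t
Stage 2 (1915→231 µm, Wi₂=9.0): W₂ = 10·9.0·(0.065795 − 0.022852) = 3.8649 kWh/t
W = W₁ + W₂ = 1.4744 + 3.8649 = 5.3393 kWh/t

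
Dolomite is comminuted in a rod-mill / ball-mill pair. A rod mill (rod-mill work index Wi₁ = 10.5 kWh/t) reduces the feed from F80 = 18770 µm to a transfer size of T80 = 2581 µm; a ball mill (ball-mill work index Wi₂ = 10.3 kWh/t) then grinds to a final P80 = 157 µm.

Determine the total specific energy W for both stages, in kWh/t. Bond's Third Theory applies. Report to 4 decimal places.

W_Bond = 10·Wi·(1/√P₈₀ − 1/√F₈₀)
Stage 1 (18770→2581 µm, Wi₁=10.5): W₁ = 10·10.5·(0.019684 − 0.007299) = 1.3004 kWh/t
Stage 2 (2581→157 µm, Wi₂=10.3): W₂ = 10·10.3·(0.079809 − 0.019684) = 6.1929 kWh/t
W = W₁ + W₂ = 1.3004 + 6.1929 = 7.4933 kWh/t

W = 7.4933 kWh/t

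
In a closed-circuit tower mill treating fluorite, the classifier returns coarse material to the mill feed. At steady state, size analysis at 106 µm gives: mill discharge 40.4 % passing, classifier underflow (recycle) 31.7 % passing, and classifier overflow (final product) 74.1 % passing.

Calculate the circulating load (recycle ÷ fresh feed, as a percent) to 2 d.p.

CL = 387.36 %

Balance %-passing 106 µm (r = R/F):
d + r·d = r·u + o → r(d−u) = o−d
r = (74.1 − 40.4)/(40.4 − 31.7) = 33.7/8.7 = 3.8736
CL = 100·r = 387.36 %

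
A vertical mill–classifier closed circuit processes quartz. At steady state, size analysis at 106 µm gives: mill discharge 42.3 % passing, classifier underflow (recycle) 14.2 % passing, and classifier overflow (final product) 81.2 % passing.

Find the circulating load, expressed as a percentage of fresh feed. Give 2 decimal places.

CL = 138.43 %

Mass balance on the −106 µm fraction:
(1+r)·d = r·u + o ⇒ r = (o−d)/(d−u)
r = (81.2 − 42.3)/(42.3 − 14.2) = 38.9/28.1 = 1.3843
CL = 100·r = 138.43 %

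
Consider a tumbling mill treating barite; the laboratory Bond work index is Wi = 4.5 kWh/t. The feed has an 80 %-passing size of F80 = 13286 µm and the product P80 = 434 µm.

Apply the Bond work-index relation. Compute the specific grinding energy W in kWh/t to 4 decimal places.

W = 1.7697 kWh/t

W = 10 Wi (P80^-0.5 − F80^-0.5)
1/√434 = 0.048002;  1/√13286 = 0.008676
W = 10·4.5·(0.048002 − 0.008676) = 1.7697 kWh/t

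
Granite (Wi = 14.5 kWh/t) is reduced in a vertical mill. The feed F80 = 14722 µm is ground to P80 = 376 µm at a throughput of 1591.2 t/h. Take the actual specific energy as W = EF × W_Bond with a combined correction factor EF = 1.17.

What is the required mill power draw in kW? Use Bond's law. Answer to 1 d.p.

W = 10 Wi / √P80 − 10 Wi / √F80
W = 10·14.5·(1/√376 − 1/√14722) = 10·14.5·(0.043329) = 6.2828 kWh/t
W_actual = 1.17 × 6.2828 = 7.3508 kWh/t
P = W·T = 7.3508·1591.2 = 11696.6 kW

P = 11696.6 kW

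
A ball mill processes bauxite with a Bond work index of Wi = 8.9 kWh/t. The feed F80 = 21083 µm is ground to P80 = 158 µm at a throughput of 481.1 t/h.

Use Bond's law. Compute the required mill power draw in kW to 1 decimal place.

W = 10·Wi·(P80^(-½) − F80^(-½))
W = 10·8.9·(1/√158 − 1/√21083) = 10·8.9·(0.072669) = 6.4675 kWh/t
Mill draw = 6.4675 × 481.1 = 3111.5 kW

P = 3111.5 kW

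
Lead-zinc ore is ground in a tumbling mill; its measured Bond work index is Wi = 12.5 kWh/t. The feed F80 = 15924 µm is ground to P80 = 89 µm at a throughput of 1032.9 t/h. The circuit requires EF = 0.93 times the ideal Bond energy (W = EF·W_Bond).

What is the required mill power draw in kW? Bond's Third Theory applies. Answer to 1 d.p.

Bond:  W = 10 Wi (1/√P − 1/√F)
W = 10·12.5·(1/√89 − 1/√15924) = 10·12.5·(0.098075) = 12.2594 kWh/t
With EF = 0.93: W = 12.2594·0.93 = 11.4012 kWh/t
P = W·T = 11.4012·1032.9 = 11776.3 kW

P = 11776.3 kW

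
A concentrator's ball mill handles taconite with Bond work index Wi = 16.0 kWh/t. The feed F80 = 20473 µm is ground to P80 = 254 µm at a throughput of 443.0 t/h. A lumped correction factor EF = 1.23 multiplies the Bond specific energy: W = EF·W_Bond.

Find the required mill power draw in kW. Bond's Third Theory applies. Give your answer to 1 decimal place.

P = 4861.0 kW

W = 10 Wi / √P80 − 10 Wi / √F80
W = 10·16.0·(1/√254 − 1/√20473) = 10·16.0·(0.055757) = 8.9211 kWh/t
W_actual = 1.23 × 8.9211 = 10.9729 kWh/t
P = W·T = 10.9729·443.0 = 4861.0 kW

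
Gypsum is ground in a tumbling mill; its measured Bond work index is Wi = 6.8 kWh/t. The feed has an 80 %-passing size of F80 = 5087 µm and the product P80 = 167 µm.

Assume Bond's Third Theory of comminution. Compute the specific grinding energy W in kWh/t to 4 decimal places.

W = 4.3086 kWh/t

W = 10 Wi / √P80 − 10 Wi / √F80
1/√167 = 0.077382;  1/√5087 = 0.014021
W = 10·6.8·(0.077382 − 0.014021) = 4.3086 kWh/t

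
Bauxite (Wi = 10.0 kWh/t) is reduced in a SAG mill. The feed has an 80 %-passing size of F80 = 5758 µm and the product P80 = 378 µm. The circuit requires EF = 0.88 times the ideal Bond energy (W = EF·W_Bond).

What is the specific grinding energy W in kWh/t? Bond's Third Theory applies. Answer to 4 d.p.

W = 3.3665 kWh/t

W = 10·Wi·(P80^(-½) − F80^(-½))
1/√378 = 0.051434;  1/√5758 = 0.013178
W = 10·10.0·(0.051434 − 0.013178) = 3.8256 kWh/t
With EF = 0.88: W = 3.8256·0.88 = 3.3665 kWh/t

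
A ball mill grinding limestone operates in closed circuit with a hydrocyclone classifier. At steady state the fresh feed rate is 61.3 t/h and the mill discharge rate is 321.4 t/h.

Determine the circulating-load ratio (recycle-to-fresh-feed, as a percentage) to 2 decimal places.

Discharge = new feed + return, hence
R = M − F = 321.4 − 61.3 = 260.1 t/h
CL = 100·R/F = 100·260.1/61.3 = 424.31 %

CL = 424.31 %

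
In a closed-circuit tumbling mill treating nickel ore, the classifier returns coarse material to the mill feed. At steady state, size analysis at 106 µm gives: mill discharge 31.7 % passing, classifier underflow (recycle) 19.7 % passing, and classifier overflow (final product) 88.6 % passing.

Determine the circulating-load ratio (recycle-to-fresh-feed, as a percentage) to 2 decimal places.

Classifier node, passing 106 µm:
(1+r)·d = r·u + o ⇒ r = (o−d)/(d−u)
r = (88.6 − 31.7)/(31.7 − 19.7) = 56.9/12.0 = 4.7417
CL = 100·r = 474.17 %

CL = 474.17 %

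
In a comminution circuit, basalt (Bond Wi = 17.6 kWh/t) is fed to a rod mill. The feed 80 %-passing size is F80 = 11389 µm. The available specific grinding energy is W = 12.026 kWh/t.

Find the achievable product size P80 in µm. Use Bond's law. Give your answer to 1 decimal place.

W = 10 Wi (P80^-0.5 − F80^-0.5)
P80^-0.5 = F80^-0.5 + W/(10 Wi)
  = 12.0260/(10·17.6) + 1/√11389 = 0.068330 + 0.009370 = 0.077700
P80 = (1/0.077700)² = 12.8700² = 165.64 µm

P80 = 165.6 µm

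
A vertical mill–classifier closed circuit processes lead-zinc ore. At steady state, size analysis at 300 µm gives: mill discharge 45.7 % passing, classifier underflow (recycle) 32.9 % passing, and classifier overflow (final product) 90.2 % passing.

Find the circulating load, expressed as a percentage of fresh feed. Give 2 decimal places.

Two-product formula at 300 µm:
r = (o − d)/(d − u)
r = (90.2 − 45.7)/(45.7 − 32.9) = 44.5/12.8 = 3.4766
CL = 100·r = 347.66 %

CL = 347.66 %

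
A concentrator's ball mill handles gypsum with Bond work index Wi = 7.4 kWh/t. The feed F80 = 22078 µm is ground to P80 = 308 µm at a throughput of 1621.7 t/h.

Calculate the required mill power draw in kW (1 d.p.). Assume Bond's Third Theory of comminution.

W = 10·Wi·(P80^(-½) − F80^(-½))
W = 10·7.4·(1/√308 − 1/√22078) = 10·7.4·(0.050250) = 3.7185 kWh/t
P_mill = W·ṁ = 3.7185·1621.7 = 6030.3 kW

P = 6030.3 kW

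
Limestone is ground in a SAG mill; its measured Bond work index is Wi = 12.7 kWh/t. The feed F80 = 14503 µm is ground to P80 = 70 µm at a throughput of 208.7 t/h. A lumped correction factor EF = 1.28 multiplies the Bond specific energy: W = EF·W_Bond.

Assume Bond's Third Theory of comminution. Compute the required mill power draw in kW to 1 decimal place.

W = 10·Wi·[P80^(−½) − F80^(−½)]
W = 10·12.7·(1/√70 − 1/√14503) = 10·12.7·(0.111219) = 14.1248 kWh/t
W_actual = 1.28 × 14.1248 = 18.0798 kWh/t
P_mill = W·ṁ = 18.0798·208.7 = 3773.3 kW

P = 3773.3 kW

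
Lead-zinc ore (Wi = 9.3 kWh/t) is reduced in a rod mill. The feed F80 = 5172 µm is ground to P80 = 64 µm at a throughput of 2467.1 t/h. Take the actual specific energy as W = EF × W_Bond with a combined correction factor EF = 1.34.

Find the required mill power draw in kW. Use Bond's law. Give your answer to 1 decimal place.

P = 34156.2 kW

W = 10 Wi (1/√P80 − 1/√F80)  [Bond]
W = 10·9.3·(1/√64 − 1/√5172) = 10·9.3·(0.111095) = 10.3318 kWh/t
Corrected W = EF·W_Bond = 1.34·10.3318 = 13.8447 kWh/t
P = W·T = 13.8447·2467.1 = 34156.2 kW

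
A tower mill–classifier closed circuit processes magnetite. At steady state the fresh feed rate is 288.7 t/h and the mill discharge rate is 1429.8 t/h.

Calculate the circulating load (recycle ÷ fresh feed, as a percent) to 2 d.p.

Mill node: discharge = fresh + recycle.
R = M − F = 1429.8 − 288.7 = 1141.1 t/h
CL = 100·R/F = 100·1141.1/288.7 = 395.25 %

CL = 395.25 %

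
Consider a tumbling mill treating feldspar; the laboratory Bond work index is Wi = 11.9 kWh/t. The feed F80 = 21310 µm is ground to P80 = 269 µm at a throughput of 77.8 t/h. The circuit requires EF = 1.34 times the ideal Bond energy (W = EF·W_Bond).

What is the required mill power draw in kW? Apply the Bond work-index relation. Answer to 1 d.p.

P = 671.4 kW

W_Bond = 10·Wi·(1/√P₈₀ − 1/√F₈₀)
W = 10·11.9·(1/√269 − 1/√21310) = 10·11.9·(0.054121) = 6.4404 kWh/t
Apply correction: 6.4404 × 1.34 = 8.6301 kWh/t
Mill draw = 8.6301 × 77.8 = 671.4 kW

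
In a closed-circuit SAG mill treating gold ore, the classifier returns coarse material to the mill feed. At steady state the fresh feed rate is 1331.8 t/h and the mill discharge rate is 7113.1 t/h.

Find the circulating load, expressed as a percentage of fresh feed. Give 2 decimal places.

CL = 434.10 %

M = F + R at steady state, so:
R = M − F = 7113.1 − 1331.8 = 5781.3 t/h
CL = 100·R/F = 100·5781.3/1331.8 = 434.10 %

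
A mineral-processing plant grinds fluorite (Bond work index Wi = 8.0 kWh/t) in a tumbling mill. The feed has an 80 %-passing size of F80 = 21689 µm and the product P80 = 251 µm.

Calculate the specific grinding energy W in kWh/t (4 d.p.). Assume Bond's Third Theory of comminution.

W = 10 Wi (1/√P80 − 1/√F80)  [Bond]
1/√251 = 0.063119;  1/√21689 = 0.006790
W = 10·8.0·(0.063119 − 0.006790) = 4.5063 kWh/t

W = 4.5063 kWh/t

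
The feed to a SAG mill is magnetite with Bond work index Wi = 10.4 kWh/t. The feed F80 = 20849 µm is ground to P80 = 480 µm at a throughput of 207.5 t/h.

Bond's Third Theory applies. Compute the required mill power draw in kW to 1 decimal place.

P = 835.5 kW

W = 10 Wi / √P80 − 10 Wi / √F80
W = 10·10.4·(1/√480 − 1/√20849) = 10·10.4·(0.038718) = 4.0267 kWh/t
Mill draw = 4.0267 × 207.5 = 835.5 kW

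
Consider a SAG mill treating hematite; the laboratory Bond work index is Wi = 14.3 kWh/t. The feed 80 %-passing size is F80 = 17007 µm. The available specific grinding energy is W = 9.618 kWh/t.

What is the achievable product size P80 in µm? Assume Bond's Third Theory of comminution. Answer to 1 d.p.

W = 10 Wi / √P80 − 10 Wi / √F80
⇒ 1/√P80 = W/(10·Wi) + 1/√F80
  = 9.6180/(10·14.3) + 1/√17007 = 0.067259 + 0.007668 = 0.074927
P80 = (1/0.074927)² = 13.3464² = 178.13 µm

P80 = 178.1 µm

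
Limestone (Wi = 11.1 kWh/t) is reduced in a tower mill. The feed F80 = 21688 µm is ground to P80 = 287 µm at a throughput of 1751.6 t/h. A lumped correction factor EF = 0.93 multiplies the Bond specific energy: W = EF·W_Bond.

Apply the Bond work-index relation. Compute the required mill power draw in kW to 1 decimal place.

P = 9445.5 kW

W = 10·Wi·[P80^(−½) − F80^(−½)]
W = 10·11.1·(1/√287 − 1/√21688) = 10·11.1·(0.052238) = 5.7984 kWh/t
W_actual = 0.93 × 5.7984 = 5.3925 kWh/t
Power = W × throughput = 5.3925 kWh/t × 1751.6 t/h = 9445.5 kW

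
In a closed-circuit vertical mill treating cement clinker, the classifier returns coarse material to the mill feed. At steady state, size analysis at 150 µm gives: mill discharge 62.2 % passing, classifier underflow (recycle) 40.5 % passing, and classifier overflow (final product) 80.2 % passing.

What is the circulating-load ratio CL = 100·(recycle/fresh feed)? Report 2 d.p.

CL = 82.95 %

Two-product formula at 150 µm:
(1+r)·d = r·u + o ⇒ r = (o−d)/(d−u)
r = (80.2 − 62.2)/(62.2 − 40.5) = 18.0/21.7 = 0.8295
CL = 100·r = 82.95 %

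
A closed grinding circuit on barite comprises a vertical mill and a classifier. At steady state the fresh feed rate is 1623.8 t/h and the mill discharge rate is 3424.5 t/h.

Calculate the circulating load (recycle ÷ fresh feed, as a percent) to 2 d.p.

CL = 110.89 %

Steady state: M = F + R.
R = M − F = 3424.5 − 1623.8 = 1800.7 t/h
CL = 100·R/F = 100·1800.7/1623.8 = 110.89 %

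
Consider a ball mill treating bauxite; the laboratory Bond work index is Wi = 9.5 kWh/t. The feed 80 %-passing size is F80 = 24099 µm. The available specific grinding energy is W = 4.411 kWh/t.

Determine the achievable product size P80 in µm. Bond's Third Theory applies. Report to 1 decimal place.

P80 = 357.7 µm

W = 10 Wi (P80^-0.5 − F80^-0.5)
P80^-0.5 = F80^-0.5 + W/(10 Wi)
  = 4.4110/(10·9.5) + 1/√24099 = 0.046432 + 0.006442 = 0.052873
P80 = (1/0.052873)² = 18.9131² = 357.71 µm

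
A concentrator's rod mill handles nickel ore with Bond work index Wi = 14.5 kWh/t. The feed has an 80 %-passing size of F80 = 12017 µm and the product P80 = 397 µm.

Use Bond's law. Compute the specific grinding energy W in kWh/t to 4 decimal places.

W = 5.9546 kWh/t

W_Bond = 10·Wi·(1/√P₈₀ − 1/√F₈₀)
1/√397 = 0.050189;  1/√12017 = 0.009122
W = 10·14.5·(0.050189 − 0.009122) = 5.9546 kWh/t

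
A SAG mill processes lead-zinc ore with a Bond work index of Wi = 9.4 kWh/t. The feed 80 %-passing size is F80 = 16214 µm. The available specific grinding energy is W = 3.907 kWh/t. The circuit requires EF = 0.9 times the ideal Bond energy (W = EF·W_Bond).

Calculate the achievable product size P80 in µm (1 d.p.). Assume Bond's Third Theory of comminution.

Bond:  W = 10 Wi (1/√P − 1/√F)
W_Bond = W / EF = 3.907 / 0.9 = 4.3411 kWh/t
⇒ 1/√P80 = W_Bond/(10 Wi) + 1/√F80
  = 4.3411/(10·9.4) + 1/√16214 = 0.046182 + 0.007853 = 0.054035
P80 = (1/0.054035)² = 18.5064² = 342.49 µm

P80 = 342.5 µm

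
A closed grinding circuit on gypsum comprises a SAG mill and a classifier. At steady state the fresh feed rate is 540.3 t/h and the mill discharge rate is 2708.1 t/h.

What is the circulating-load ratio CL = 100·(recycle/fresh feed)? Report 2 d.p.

CL = 401.22 %

M = F + R at steady state, so:
R = M − F = 2708.1 − 540.3 = 2167.8 t/h
CL = 100·R/F = 100·2167.8/540.3 = 401.22 %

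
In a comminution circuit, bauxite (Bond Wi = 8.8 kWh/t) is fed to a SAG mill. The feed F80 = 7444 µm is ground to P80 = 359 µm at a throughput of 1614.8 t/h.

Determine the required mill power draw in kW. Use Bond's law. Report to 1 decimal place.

P = 5852.9 kW

W = 10 Wi / √P80 − 10 Wi / √F80
W = 10·8.8·(1/√359 − 1/√7444) = 10·8.8·(0.041188) = 3.6245 kWh/t
P_mill = W·ṁ = 3.6245·1614.8 = 5852.9 kW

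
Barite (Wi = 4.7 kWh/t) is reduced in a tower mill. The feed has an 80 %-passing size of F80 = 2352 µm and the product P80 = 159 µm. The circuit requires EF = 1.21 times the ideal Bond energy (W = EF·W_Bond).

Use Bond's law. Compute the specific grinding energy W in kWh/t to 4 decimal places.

W = 3.3374 kWh/t

W_Bond = 10·Wi·(1/√P₈₀ − 1/√F₈₀)
1/√159 = 0.079305;  1/√2352 = 0.020620
W = 10·4.7·(0.079305 − 0.020620) = 2.7582 kWh/t
Corrected W = EF·W_Bond = 1.21·2.7582 = 3.3374 kWh/t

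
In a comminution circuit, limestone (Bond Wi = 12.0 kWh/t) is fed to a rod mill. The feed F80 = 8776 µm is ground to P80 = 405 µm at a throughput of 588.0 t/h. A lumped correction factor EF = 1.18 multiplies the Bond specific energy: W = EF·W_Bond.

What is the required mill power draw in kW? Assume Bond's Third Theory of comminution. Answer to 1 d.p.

W = 10·Wi·[P80^(−½) − F80^(−½)]
W = 10·12.0·(1/√405 − 1/√8776) = 10·12.0·(0.039016) = 4.6819 kWh/t
Apply correction: 4.6819 × 1.18 = 5.5246 kWh/t
P_mill = W·ṁ = 5.5246·588.0 = 3248.5 kW

P = 3248.5 kW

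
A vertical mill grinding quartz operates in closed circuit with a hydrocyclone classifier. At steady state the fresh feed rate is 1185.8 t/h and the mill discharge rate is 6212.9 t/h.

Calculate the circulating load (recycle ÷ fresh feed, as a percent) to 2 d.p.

Mill node: discharge = fresh + recycle.
R = M − F = 6212.9 − 1185.8 = 5027.1 t/h
CL = 100·R/F = 100·5027.1/1185.8 = 423.94 %

CL = 423.94 %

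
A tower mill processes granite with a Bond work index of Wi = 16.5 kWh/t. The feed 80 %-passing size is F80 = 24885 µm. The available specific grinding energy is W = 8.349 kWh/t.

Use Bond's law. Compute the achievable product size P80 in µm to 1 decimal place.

P80 = 308.4 µm

Bond:  W = 10 Wi (1/√P − 1/√F)
⇒ 1/√P80 = W/(10·Wi) + 1/√F80
  = 8.3490/(10·16.5) + 1/√24885 = 0.050600 + 0.006339 = 0.056939
P80 = (1/0.056939)² = 17.5626² = 308.45 µm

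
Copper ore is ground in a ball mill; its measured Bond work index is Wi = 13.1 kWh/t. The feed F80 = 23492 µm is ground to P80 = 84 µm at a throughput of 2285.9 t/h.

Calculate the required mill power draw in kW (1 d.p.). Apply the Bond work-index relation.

P = 30719.2 kW

W = 10 Wi (1/√P80 − 1/√F80)  [Bond]
W = 10·13.1·(1/√84 − 1/√23492) = 10·13.1·(0.102585) = 13.4386 kWh/t
P_mill = W·ṁ = 13.4386·2285.9 = 30719.2 kW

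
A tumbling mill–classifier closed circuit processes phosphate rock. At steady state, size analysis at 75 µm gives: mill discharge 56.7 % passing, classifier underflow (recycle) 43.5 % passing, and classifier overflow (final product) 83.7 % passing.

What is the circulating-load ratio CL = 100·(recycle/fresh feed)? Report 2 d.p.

Balance %-passing 75 µm (r = R/F):
(1+r)d = ru + o → r = (o−d)/(d−u)
r = (83.7 − 56.7)/(56.7 − 43.5) = 27.0/13.2 = 2.0455
CL = 100·r = 204.55 %

CL = 204.55 %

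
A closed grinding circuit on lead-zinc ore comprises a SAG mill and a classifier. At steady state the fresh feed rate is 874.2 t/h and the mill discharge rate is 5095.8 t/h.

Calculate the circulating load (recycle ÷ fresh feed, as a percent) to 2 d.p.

Steady state: M = F + R.
R = M − F = 5095.8 − 874.2 = 4221.6 t/h
CL = 100·R/F = 100·4221.6/874.2 = 482.91 %

CL = 482.91 %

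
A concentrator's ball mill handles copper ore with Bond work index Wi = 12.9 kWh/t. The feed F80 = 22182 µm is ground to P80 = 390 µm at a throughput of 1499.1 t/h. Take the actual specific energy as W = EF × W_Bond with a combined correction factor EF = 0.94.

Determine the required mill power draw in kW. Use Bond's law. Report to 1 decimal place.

P = 7984.3 kW

W = 10·Wi·(P80^(-½) − F80^(-½))
W = 10·12.9·(1/√390 − 1/√22182) = 10·12.9·(0.043923) = 5.6660 kWh/t
Apply correction: 5.6660 × 0.94 = 5.3261 kWh/t
Mill draw = 5.3261 × 1499.1 = 7984.3 kW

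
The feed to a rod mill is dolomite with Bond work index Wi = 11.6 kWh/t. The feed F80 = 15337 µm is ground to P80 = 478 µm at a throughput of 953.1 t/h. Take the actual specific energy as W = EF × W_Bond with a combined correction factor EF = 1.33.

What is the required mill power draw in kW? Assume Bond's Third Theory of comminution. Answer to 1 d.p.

P = 5538.3 kW

W = 10·Wi·[P80^(−½) − F80^(−½)]
W = 10·11.6·(1/√478 − 1/√15337) = 10·11.6·(0.037664) = 4.3690 kWh/t
With EF = 1.33: W = 4.3690·1.33 = 5.8108 kWh/t
Mill draw = 5.8108 × 953.1 = 5538.3 kW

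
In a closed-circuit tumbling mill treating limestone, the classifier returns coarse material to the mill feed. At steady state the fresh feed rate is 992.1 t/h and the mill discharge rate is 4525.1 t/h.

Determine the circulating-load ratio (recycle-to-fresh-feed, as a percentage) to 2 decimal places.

Discharge = new feed + return, hence
R = M − F = 4525.1 − 992.1 = 3533.0 t/h
CL = 100·R/F = 100·3533.0/992.1 = 356.11 %

CL = 356.11 %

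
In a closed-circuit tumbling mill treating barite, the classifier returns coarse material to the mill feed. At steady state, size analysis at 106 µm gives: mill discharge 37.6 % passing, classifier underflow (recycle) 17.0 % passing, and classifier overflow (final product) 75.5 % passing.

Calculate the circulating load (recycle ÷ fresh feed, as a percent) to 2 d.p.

CL = 183.98 %

Mass balance on the −106 µm fraction:
r = (o − d)/(d − u)
r = (75.5 − 37.6)/(37.6 − 17.0) = 37.9/20.6 = 1.8398
CL = 100·r = 183.98 %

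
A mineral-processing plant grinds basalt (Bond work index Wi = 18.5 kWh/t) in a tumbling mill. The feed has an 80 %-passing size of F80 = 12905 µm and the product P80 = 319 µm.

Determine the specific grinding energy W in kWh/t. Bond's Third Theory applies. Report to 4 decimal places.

W = 8.7295 kWh/t

W = 10 Wi / √P80 − 10 Wi / √F80
1/√319 = 0.055989;  1/√12905 = 0.008803
W = 10·18.5·(0.055989 − 0.008803) = 8.7295 kWh/t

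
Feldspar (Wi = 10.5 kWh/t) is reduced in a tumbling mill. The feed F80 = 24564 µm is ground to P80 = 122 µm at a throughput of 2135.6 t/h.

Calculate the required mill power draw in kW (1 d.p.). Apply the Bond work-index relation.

P = 18870.8 kW

W = 10·Wi·(P80^(-½) − F80^(-½))
W = 10·10.5·(1/√122 − 1/√24564) = 10·10.5·(0.084155) = 8.8363 kWh/t
P_mill = W·ṁ = 8.8363·2135.6 = 18870.8 kW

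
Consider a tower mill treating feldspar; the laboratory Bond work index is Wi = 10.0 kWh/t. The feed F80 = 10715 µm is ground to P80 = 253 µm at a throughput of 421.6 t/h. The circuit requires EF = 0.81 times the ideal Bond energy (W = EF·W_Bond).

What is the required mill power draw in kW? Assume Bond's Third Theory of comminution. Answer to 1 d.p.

P = 1817.1 kW

W = 10 Wi (P80^-0.5 − F80^-0.5)
W = 10·10.0·(1/√253 − 1/√10715) = 10·10.0·(0.053209) = 5.3209 kWh/t
Apply correction: 5.3209 × 0.81 = 4.3099 kWh/t
P_mill = W·ṁ = 4.3099·421.6 = 1817.1 kW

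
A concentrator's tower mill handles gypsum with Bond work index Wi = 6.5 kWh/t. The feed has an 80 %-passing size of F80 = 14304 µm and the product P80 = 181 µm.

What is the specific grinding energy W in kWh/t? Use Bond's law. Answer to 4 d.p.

W = 4.2879 kWh/t

W = 10·Wi·(P80^(-½) − F80^(-½))
1/√181 = 0.074329;  1/√14304 = 0.008361
W = 10·6.5·(0.074329 − 0.008361) = 4.2879 kWh/t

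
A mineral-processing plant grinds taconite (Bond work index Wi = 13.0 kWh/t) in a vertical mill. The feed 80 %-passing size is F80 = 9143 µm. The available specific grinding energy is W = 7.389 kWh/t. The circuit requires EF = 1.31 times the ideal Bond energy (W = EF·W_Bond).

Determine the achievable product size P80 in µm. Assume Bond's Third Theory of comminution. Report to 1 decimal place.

P80 = 344.9 µm

W = 10 Wi (P80^-0.5 − F80^-0.5)
W_Bond = W / EF = 7.389 / 1.31 = 5.6405 kWh/t
⇒ 1/√P80 = W_Bond/(10 Wi) + 1/√F80
  = 5.6405/(10·13.0) + 1/√9143 = 0.043388 + 0.010458 = 0.053846
P80 = (1/0.053846)² = 18.5714² = 344.90 µm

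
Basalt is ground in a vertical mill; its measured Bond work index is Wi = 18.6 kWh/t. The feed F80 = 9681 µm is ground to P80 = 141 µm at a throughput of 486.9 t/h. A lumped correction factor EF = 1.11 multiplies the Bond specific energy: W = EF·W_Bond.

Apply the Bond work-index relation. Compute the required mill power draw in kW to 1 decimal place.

Bond: W = 10·Wi·(1/√P80 − 1/√F80)
W = 10·18.6·(1/√141 − 1/√9681) = 10·18.6·(0.074052) = 13.7736 kWh/t
With EF = 1.11: W = 13.7736·1.11 = 15.2887 kWh/t
P_mill = W·ṁ = 15.2887·486.9 = 7444.1 kW

P = 7444.1 kW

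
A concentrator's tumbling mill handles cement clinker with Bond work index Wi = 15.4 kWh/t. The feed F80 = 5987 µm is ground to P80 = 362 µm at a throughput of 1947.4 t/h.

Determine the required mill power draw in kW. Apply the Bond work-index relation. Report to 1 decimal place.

W_Bond = 10·Wi·(1/√P₈₀ − 1/√F₈₀)
W = 10·15.4·(1/√362 − 1/√5987) = 10·15.4·(0.039635) = 6.1038 kWh/t
P = W·T = 6.1038·1947.4 = 11886.5 kW

P = 11886.5 kW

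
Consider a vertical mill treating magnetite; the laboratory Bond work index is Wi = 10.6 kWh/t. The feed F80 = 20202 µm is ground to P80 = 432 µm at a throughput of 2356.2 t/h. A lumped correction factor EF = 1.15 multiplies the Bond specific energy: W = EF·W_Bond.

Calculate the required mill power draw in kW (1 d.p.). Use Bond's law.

W = 10·Wi·[P80^(−½) − F80^(−½)]
W = 10·10.6·(1/√432 − 1/√20202) = 10·10.6·(0.041077) = 4.3542 kWh/t
With EF = 1.15: W = 4.3542·1.15 = 5.0073 kWh/t
P_mill = W·ṁ = 5.0073·2356.2 = 11798.1 kW

P = 11798.1 kW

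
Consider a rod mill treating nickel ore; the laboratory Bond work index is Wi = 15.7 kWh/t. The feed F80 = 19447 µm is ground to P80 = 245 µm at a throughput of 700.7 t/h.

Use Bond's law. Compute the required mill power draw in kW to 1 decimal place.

P = 6239.4 kW

Bond:  W = 10 Wi (1/√P − 1/√F)
W = 10·15.7·(1/√245 − 1/√19447) = 10·15.7·(0.056717) = 8.9045 kWh/t
P = W·T = 8.9045·700.7 = 6239.4 kW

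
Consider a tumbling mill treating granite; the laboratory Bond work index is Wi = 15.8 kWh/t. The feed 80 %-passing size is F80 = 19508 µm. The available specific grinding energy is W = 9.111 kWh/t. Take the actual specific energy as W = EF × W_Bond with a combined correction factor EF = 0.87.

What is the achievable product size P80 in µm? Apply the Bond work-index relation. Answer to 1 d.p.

P80 = 185.4 µm

W = 10·Wi·(P80^(-½) − F80^(-½))
W_Bond = W / EF = 9.111 / 0.87 = 10.4724 kWh/t
P80^(−½) = W_Bond/(10 Wi) + F80^(−½)
  = 10.4724/(10·15.8) + 1/√19508 = 0.066281 + 0.007160 = 0.073441
P80 = (1/0.073441)² = 13.6164² = 185.41 µm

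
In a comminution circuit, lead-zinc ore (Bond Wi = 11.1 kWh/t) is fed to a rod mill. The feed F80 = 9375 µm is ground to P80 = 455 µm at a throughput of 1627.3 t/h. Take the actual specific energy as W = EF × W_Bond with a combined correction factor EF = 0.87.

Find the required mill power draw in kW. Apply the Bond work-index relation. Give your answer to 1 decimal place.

P = 5744.2 kW

W = 10 Wi (1/√P80 − 1/√F80)  [Bond]
W = 10·11.1·(1/√455 − 1/√9375) = 10·11.1·(0.036553) = 4.0574 kWh/t
With EF = 0.87: W = 4.0574·0.87 = 3.5299 kWh/t
P = W·T = 3.5299·1627.3 = 5744.2 kW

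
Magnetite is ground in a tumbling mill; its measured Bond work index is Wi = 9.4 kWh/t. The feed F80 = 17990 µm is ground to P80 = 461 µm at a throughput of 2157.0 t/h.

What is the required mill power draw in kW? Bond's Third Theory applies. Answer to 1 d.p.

P = 7931.7 kW

W = 10·Wi·(P80^(-½) − F80^(-½))
W = 10·9.4·(1/√461 − 1/√17990) = 10·9.4·(0.039119) = 3.6772 kWh/t
Mill draw = 3.6772 × 2157.0 = 7931.7 kW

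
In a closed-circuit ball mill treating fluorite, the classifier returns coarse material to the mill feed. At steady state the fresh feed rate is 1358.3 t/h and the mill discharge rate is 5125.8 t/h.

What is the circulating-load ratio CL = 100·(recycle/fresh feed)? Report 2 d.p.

Discharge = new feed + return, hence
R = M − F = 5125.8 − 1358.3 = 3767.5 t/h
CL = 100·R/F = 100·3767.5/1358.3 = 277.37 %

CL = 277.37 %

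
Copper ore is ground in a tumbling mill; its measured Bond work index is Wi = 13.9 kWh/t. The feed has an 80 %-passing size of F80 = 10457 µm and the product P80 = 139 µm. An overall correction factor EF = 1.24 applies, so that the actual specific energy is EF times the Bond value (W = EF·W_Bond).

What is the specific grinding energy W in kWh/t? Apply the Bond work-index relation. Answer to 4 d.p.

W_Bond = 10·Wi·(1/√P₈₀ − 1/√F₈₀)
1/√139 = 0.084819;  1/√10457 = 0.009779
W = 10·13.9·(0.084819 − 0.009779) = 10.4305 kWh/t
Corrected W = EF·W_Bond = 1.24·10.4305 = 12.9339 kWh/t

W = 12.9339 kWh/t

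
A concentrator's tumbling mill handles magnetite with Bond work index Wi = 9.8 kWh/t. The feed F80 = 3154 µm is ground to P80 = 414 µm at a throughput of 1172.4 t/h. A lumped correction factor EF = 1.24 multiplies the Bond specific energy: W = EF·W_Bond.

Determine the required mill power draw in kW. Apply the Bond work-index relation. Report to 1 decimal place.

W = 10 Wi (1/√P80 − 1/√F80)  [Bond]
W = 10·9.8·(1/√414 − 1/√3154) = 10·9.8·(0.031341) = 3.0714 kWh/t
Apply correction: 3.0714 × 1.24 = 3.8086 kWh/t
P_mill = W·ṁ = 3.8086·1172.4 = 4465.2 kW

P = 4465.2 kW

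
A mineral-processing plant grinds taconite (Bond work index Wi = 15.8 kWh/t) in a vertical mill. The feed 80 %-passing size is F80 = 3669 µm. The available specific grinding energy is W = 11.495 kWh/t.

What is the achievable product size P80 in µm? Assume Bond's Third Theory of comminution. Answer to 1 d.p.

P80 = 125.5 µm

W_Bond = 10·Wi·(1/√P₈₀ − 1/√F₈₀)
P80^(−½) = W/(10 Wi) + F80^(−½)
  = 11.4950/(10·15.8) + 1/√3669 = 0.072753 + 0.016509 = 0.089262
P80 = (1/0.089262)² = 11.2029² = 125.51 µm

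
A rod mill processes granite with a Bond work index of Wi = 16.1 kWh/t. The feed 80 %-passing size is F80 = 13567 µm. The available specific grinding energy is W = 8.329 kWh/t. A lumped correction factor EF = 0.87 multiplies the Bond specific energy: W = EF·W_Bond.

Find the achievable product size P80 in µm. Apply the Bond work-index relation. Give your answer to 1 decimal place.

P80 = 216.0 µm

W_Bond = 10·Wi·(1/√P₈₀ − 1/√F₈₀)
W_Bond = W / EF = 8.329 / 0.87 = 9.5736 kWh/t
P80^-0.5 = F80^-0.5 + W_Bond/(10 Wi)
  = 9.5736/(10·16.1) + 1/√13567 = 0.059463 + 0.008585 = 0.068048
P80 = (1/0.068048)² = 14.6954² = 215.95 µm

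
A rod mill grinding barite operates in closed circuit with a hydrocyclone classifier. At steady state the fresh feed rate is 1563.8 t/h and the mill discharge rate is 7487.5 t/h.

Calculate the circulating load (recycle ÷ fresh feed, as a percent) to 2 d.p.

CL = 378.80 %

Steady state: M = F + R.
R = M − F = 7487.5 − 1563.8 = 5923.7 t/h
CL = 100·R/F = 100·5923.7/1563.8 = 378.80 %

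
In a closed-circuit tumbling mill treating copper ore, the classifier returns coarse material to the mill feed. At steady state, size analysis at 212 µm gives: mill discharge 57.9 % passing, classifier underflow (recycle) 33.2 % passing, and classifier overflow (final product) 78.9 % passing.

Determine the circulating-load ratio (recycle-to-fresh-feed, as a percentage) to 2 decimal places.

Classifier node, passing 212 µm:
Fd + Rd = Ru + Fo ⇒ R/F = (o−d)/(d−u)
r = (78.9 − 57.9)/(57.9 − 33.2) = 21.0/24.7 = 0.8502
CL = 100·r = 85.02 %

CL = 85.02 %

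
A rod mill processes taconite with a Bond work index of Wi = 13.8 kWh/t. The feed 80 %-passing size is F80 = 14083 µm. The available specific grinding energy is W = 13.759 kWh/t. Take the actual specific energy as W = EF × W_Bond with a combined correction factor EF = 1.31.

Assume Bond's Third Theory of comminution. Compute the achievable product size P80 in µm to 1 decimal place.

P80 = 139.9 µm

W = 10 Wi / √P80 − 10 Wi / √F80
W_Bond = W / EF = 13.759 / 1.31 = 10.5031 kWh/t
1/√P80 = 1/√F80 + W_Bond/(10·Wi)
  = 10.5031/(10·13.8) + 1/√14083 = 0.076109 + 0.008427 = 0.084536
P80 = (1/0.084536)² = 11.8293² = 139.93 µm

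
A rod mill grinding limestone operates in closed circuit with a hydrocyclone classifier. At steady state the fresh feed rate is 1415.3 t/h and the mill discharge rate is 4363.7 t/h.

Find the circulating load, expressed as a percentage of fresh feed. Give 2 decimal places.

CL = 208.32 %

Steady state: M = F + R.
R = M − F = 4363.7 − 1415.3 = 2948.4 t/h
CL = 100·R/F = 100·2948.4/1415.3 = 208.32 %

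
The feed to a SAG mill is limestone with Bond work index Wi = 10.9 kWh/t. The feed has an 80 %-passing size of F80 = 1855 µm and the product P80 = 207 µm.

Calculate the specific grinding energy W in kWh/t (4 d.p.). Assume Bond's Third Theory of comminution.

W = 10 Wi (1/√P80 − 1/√F80)  [Bond]
1/√207 = 0.069505;  1/√1855 = 0.023218
W = 10·10.9·(0.069505 − 0.023218) = 5.0452 kWh/t

W = 5.0452 kWh/t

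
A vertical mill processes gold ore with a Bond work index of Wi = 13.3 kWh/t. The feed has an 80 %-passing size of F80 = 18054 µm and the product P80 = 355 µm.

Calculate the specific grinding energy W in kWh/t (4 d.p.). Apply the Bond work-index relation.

W = 10 Wi / √P80 − 10 Wi / √F80
1/√355 = 0.053074;  1/√18054 = 0.007442
W = 10·13.3·(0.053074 − 0.007442) = 6.0691 kWh/t

W = 6.0691 kWh/t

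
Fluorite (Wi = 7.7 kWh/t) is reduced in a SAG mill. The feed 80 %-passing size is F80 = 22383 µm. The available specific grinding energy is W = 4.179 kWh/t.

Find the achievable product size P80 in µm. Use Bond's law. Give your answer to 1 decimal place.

P80 = 269.1 µm

W = 10·Wi·(P80^(-½) − F80^(-½))
P80^-0.5 = F80^-0.5 + W/(10 Wi)
  = 4.1790/(10·7.7) + 1/√22383 = 0.054273 + 0.006684 = 0.060957
P80 = (1/0.060957)² = 16.4051² = 269.13 µm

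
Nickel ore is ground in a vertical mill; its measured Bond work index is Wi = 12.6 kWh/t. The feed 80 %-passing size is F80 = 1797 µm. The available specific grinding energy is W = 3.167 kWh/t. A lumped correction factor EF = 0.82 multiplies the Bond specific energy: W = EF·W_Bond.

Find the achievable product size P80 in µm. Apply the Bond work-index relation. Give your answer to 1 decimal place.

W = 10·Wi·(P80^(-½) − F80^(-½))
W_Bond = W / EF = 3.167 / 0.82 = 3.8622 kWh/t
P80^-0.5 = F80^-0.5 + W_Bond/(10 Wi)
  = 3.8622/(10·12.6) + 1/√1797 = 0.030652 + 0.023590 = 0.054242
P80 = (1/0.054242)² = 18.4358² = 339.88 µm

P80 = 339.9 µm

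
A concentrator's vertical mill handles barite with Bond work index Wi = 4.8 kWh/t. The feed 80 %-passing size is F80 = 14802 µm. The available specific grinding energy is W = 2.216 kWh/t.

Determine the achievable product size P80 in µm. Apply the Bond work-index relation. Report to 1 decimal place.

P80 = 338.1 µm

Bond: W = 10·Wi·(1/√P80 − 1/√F80)
1/√P80 = 1/√F80 + W/(10·Wi)
  = 2.2160/(10·4.8) + 1/√14802 = 0.046167 + 0.008219 = 0.054386
P80 = (1/0.054386)² = 18.3871² = 338.08 µm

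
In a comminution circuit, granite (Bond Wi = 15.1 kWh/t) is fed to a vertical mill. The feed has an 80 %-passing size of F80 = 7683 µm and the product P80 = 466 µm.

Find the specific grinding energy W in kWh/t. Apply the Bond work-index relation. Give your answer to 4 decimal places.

W_Bond = 10·Wi·(1/√P₈₀ − 1/√F₈₀)
1/√466 = 0.046324;  1/√7683 = 0.011409
W = 10·15.1·(0.046324 − 0.011409) = 5.2722 kWh/t

W = 5.2722 kWh/t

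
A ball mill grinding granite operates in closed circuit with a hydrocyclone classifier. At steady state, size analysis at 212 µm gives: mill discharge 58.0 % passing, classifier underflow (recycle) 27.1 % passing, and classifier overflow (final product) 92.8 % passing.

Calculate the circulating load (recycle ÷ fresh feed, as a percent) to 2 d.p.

Let r = R/F. Size balance at 212 µm:
Fd + Rd = Ru + Fo ⇒ R/F = (o−d)/(d−u)
r = (92.8 − 58.0)/(58.0 − 27.1) = 34.8/30.9 = 1.1262
CL = 100·r = 112.62 %

CL = 112.62 %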